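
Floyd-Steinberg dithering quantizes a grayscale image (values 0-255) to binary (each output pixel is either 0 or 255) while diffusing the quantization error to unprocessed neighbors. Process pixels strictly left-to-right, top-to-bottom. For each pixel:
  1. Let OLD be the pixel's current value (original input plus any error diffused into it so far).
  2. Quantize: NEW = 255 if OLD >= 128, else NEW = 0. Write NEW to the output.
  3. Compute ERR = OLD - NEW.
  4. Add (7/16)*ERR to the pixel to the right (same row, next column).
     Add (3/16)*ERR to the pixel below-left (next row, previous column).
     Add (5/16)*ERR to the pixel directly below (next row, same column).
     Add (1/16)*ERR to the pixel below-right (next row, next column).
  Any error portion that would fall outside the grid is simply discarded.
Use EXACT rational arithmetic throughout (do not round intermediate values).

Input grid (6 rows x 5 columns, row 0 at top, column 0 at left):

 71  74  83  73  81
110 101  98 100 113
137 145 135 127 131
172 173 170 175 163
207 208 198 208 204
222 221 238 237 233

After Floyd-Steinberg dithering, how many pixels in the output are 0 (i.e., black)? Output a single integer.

Answer: 12

Derivation:
(0,0): OLD=71 → NEW=0, ERR=71
(0,1): OLD=1681/16 → NEW=0, ERR=1681/16
(0,2): OLD=33015/256 → NEW=255, ERR=-32265/256
(0,3): OLD=73153/4096 → NEW=0, ERR=73153/4096
(0,4): OLD=5820487/65536 → NEW=0, ERR=5820487/65536
(1,0): OLD=38883/256 → NEW=255, ERR=-26397/256
(1,1): OLD=142389/2048 → NEW=0, ERR=142389/2048
(1,2): OLD=6484569/65536 → NEW=0, ERR=6484569/65536
(1,3): OLD=41325861/262144 → NEW=255, ERR=-25520859/262144
(1,4): OLD=416401871/4194304 → NEW=0, ERR=416401871/4194304
(2,0): OLD=3860503/32768 → NEW=0, ERR=3860503/32768
(2,1): OLD=241568877/1048576 → NEW=255, ERR=-25818003/1048576
(2,2): OLD=2369616519/16777216 → NEW=255, ERR=-1908573561/16777216
(2,3): OLD=19221485221/268435456 → NEW=0, ERR=19221485221/268435456
(2,4): OLD=804306351427/4294967296 → NEW=255, ERR=-290910309053/4294967296
(3,0): OLD=3425907623/16777216 → NEW=255, ERR=-852282457/16777216
(3,1): OLD=17329386651/134217728 → NEW=255, ERR=-16896133989/134217728
(3,2): OLD=391967726489/4294967296 → NEW=0, ERR=391967726489/4294967296
(3,3): OLD=1868259446641/8589934592 → NEW=255, ERR=-322173874319/8589934592
(3,4): OLD=17853316732245/137438953472 → NEW=255, ERR=-17193616403115/137438953472
(4,0): OLD=359749414889/2147483648 → NEW=255, ERR=-187858915351/2147483648
(4,1): OLD=9917963778409/68719476736 → NEW=255, ERR=-7605502789271/68719476736
(4,2): OLD=179439207307847/1099511627776 → NEW=255, ERR=-100936257775033/1099511627776
(4,3): OLD=2434126557555561/17592186044416 → NEW=255, ERR=-2051880883770519/17592186044416
(4,4): OLD=31394002469981279/281474976710656 → NEW=0, ERR=31394002469981279/281474976710656
(5,0): OLD=191217646542299/1099511627776 → NEW=255, ERR=-89157818540581/1099511627776
(5,1): OLD=1128167812452689/8796093022208 → NEW=255, ERR=-1114835908210351/8796093022208
(5,2): OLD=35205789754823641/281474976710656 → NEW=0, ERR=35205789754823641/281474976710656
(5,3): OLD=304496373672116727/1125899906842624 → NEW=255, ERR=17391897427247607/1125899906842624
(5,4): OLD=4815657807538347885/18014398509481984 → NEW=255, ERR=221986187620441965/18014398509481984
Output grid:
  Row 0: ..#..  (4 black, running=4)
  Row 1: #..#.  (3 black, running=7)
  Row 2: .##.#  (2 black, running=9)
  Row 3: ##.##  (1 black, running=10)
  Row 4: ####.  (1 black, running=11)
  Row 5: ##.##  (1 black, running=12)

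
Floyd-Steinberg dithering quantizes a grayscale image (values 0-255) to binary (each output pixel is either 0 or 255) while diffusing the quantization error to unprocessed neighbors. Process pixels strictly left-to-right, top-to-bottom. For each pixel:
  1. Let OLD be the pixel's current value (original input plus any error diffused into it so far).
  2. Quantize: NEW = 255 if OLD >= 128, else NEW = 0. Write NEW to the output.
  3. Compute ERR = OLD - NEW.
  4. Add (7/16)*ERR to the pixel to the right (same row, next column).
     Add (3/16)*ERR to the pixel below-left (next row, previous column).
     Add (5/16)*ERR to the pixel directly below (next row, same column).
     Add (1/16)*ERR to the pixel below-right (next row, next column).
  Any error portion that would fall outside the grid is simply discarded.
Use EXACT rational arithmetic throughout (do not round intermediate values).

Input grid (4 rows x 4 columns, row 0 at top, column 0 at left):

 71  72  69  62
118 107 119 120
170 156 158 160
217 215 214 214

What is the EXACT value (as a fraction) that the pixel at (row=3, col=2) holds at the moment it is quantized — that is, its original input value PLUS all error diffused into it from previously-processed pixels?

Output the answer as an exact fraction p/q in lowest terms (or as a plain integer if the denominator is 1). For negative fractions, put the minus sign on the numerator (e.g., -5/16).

Answer: 753779621991/4294967296

Derivation:
(0,0): OLD=71 → NEW=0, ERR=71
(0,1): OLD=1649/16 → NEW=0, ERR=1649/16
(0,2): OLD=29207/256 → NEW=0, ERR=29207/256
(0,3): OLD=458401/4096 → NEW=0, ERR=458401/4096
(1,0): OLD=40835/256 → NEW=255, ERR=-24445/256
(1,1): OLD=252437/2048 → NEW=0, ERR=252437/2048
(1,2): OLD=15466809/65536 → NEW=255, ERR=-1244871/65536
(1,3): OLD=161264095/1048576 → NEW=255, ERR=-106122785/1048576
(2,0): OLD=5350071/32768 → NEW=255, ERR=-3005769/32768
(2,1): OLD=151894477/1048576 → NEW=255, ERR=-115492403/1048576
(2,2): OLD=194205377/2097152 → NEW=0, ERR=194205377/2097152
(2,3): OLD=5627083037/33554432 → NEW=255, ERR=-2929297123/33554432
(3,0): OLD=2813255623/16777216 → NEW=255, ERR=-1464934457/16777216
(3,1): OLD=41341664921/268435456 → NEW=255, ERR=-27109376359/268435456
(3,2): OLD=753779621991/4294967296 → NEW=255, ERR=-341437038489/4294967296
Target (3,2): original=214, with diffused error = 753779621991/4294967296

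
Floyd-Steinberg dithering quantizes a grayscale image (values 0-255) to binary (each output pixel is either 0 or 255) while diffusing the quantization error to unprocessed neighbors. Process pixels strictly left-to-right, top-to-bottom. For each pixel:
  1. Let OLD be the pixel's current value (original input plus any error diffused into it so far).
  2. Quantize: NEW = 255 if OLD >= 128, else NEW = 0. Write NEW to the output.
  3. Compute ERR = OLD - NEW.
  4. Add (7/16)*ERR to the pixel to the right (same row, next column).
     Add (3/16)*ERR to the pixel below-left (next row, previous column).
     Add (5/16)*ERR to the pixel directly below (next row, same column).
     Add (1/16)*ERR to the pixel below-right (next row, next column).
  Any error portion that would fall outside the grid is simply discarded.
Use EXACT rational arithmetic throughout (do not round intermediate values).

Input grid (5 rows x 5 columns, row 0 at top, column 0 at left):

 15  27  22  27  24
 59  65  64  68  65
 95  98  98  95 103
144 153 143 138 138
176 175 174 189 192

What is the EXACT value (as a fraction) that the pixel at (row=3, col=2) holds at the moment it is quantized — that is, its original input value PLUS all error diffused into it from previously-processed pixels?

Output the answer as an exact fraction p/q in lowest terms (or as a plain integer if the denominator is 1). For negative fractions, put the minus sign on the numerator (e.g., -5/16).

(0,0): OLD=15 → NEW=0, ERR=15
(0,1): OLD=537/16 → NEW=0, ERR=537/16
(0,2): OLD=9391/256 → NEW=0, ERR=9391/256
(0,3): OLD=176329/4096 → NEW=0, ERR=176329/4096
(0,4): OLD=2807167/65536 → NEW=0, ERR=2807167/65536
(1,0): OLD=17915/256 → NEW=0, ERR=17915/256
(1,1): OLD=233309/2048 → NEW=0, ERR=233309/2048
(1,2): OLD=8878369/65536 → NEW=255, ERR=-7833311/65536
(1,3): OLD=10350477/262144 → NEW=0, ERR=10350477/262144
(1,4): OLD=412511495/4194304 → NEW=0, ERR=412511495/4194304
(2,0): OLD=4529487/32768 → NEW=255, ERR=-3826353/32768
(2,1): OLD=67607253/1048576 → NEW=0, ERR=67607253/1048576
(2,2): OLD=1734412991/16777216 → NEW=0, ERR=1734412991/16777216
(2,3): OLD=43899222221/268435456 → NEW=255, ERR=-24551819059/268435456
(2,4): OLD=413121464923/4294967296 → NEW=0, ERR=413121464923/4294967296
(3,0): OLD=2006524383/16777216 → NEW=0, ERR=2006524383/16777216
(3,1): OLD=31884510963/134217728 → NEW=255, ERR=-2341009677/134217728
(3,2): OLD=663811226721/4294967296 → NEW=255, ERR=-431405433759/4294967296
Target (3,2): original=143, with diffused error = 663811226721/4294967296

Answer: 663811226721/4294967296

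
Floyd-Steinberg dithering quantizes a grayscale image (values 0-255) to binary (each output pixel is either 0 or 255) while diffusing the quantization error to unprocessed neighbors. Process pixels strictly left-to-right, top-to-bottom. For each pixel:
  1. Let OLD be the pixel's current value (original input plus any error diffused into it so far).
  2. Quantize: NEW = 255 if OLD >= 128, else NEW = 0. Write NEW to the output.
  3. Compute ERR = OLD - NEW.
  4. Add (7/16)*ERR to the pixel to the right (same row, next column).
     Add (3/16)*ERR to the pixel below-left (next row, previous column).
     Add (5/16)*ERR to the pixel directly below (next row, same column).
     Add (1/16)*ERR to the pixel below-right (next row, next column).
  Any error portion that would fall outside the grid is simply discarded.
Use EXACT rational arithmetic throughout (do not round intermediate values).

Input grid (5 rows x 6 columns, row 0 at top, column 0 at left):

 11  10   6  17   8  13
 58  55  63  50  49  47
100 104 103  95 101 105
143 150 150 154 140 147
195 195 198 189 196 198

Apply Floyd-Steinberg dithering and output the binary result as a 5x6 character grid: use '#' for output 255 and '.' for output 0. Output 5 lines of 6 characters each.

Answer: ......
......
#.##.#
.#.#.#
######

Derivation:
(0,0): OLD=11 → NEW=0, ERR=11
(0,1): OLD=237/16 → NEW=0, ERR=237/16
(0,2): OLD=3195/256 → NEW=0, ERR=3195/256
(0,3): OLD=91997/4096 → NEW=0, ERR=91997/4096
(0,4): OLD=1168267/65536 → NEW=0, ERR=1168267/65536
(0,5): OLD=21809357/1048576 → NEW=0, ERR=21809357/1048576
(1,0): OLD=16439/256 → NEW=0, ERR=16439/256
(1,1): OLD=185857/2048 → NEW=0, ERR=185857/2048
(1,2): OLD=7323029/65536 → NEW=0, ERR=7323029/65536
(1,3): OLD=28843121/262144 → NEW=0, ERR=28843121/262144
(1,4): OLD=1812131635/16777216 → NEW=0, ERR=1812131635/16777216
(1,5): OLD=27345212789/268435456 → NEW=0, ERR=27345212789/268435456
(2,0): OLD=4491931/32768 → NEW=255, ERR=-3863909/32768
(2,1): OLD=110871769/1048576 → NEW=0, ERR=110871769/1048576
(2,2): OLD=3531274187/16777216 → NEW=255, ERR=-746915893/16777216
(2,3): OLD=18406923059/134217728 → NEW=255, ERR=-15818597581/134217728
(2,4): OLD=468872855833/4294967296 → NEW=0, ERR=468872855833/4294967296
(2,5): OLD=13149177769791/68719476736 → NEW=255, ERR=-4374288797889/68719476736
(3,0): OLD=2113531755/16777216 → NEW=0, ERR=2113531755/16777216
(3,1): OLD=29855356559/134217728 → NEW=255, ERR=-4370164081/134217728
(3,2): OLD=114195278301/1073741824 → NEW=0, ERR=114195278301/1073741824
(3,3): OLD=12464699695703/68719476736 → NEW=255, ERR=-5058766871977/68719476736
(3,4): OLD=67404049948151/549755813888 → NEW=0, ERR=67404049948151/549755813888
(3,5): OLD=1649898197532697/8796093022208 → NEW=255, ERR=-593105523130343/8796093022208
(4,0): OLD=490190089317/2147483648 → NEW=255, ERR=-57418240923/2147483648
(4,1): OLD=6904311903265/34359738368 → NEW=255, ERR=-1857421380575/34359738368
(4,2): OLD=210828067402515/1099511627776 → NEW=255, ERR=-69547397680365/1099511627776
(4,3): OLD=2954750293543039/17592186044416 → NEW=255, ERR=-1531257147783041/17592186044416
(4,4): OLD=50381265934503279/281474976710656 → NEW=255, ERR=-21394853126714001/281474976710656
(4,5): OLD=681562744204958633/4503599627370496 → NEW=255, ERR=-466855160774517847/4503599627370496
Row 0: ......
Row 1: ......
Row 2: #.##.#
Row 3: .#.#.#
Row 4: ######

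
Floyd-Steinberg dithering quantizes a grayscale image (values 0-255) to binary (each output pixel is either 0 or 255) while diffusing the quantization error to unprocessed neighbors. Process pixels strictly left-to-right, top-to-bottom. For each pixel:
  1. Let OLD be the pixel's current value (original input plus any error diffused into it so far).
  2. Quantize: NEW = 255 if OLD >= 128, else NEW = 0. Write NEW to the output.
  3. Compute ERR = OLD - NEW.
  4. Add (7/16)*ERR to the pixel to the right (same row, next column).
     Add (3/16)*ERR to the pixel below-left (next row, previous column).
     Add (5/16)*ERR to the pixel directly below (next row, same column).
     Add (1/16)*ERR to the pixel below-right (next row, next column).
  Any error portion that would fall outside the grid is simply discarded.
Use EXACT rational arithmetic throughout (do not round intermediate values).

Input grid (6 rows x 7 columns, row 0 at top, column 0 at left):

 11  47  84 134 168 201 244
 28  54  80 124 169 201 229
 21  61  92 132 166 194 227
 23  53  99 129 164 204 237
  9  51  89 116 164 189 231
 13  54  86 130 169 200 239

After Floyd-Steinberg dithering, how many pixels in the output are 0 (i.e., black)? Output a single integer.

(0,0): OLD=11 → NEW=0, ERR=11
(0,1): OLD=829/16 → NEW=0, ERR=829/16
(0,2): OLD=27307/256 → NEW=0, ERR=27307/256
(0,3): OLD=740013/4096 → NEW=255, ERR=-304467/4096
(0,4): OLD=8878779/65536 → NEW=255, ERR=-7832901/65536
(0,5): OLD=155933469/1048576 → NEW=255, ERR=-111453411/1048576
(0,6): OLD=3313466827/16777216 → NEW=255, ERR=-964723253/16777216
(1,0): OLD=10535/256 → NEW=0, ERR=10535/256
(1,1): OLD=222993/2048 → NEW=0, ERR=222993/2048
(1,2): OLD=9848165/65536 → NEW=255, ERR=-6863515/65536
(1,3): OLD=10278337/262144 → NEW=0, ERR=10278337/262144
(1,4): OLD=2084207075/16777216 → NEW=0, ERR=2084207075/16777216
(1,5): OLD=27364655443/134217728 → NEW=255, ERR=-6860865197/134217728
(1,6): OLD=390892732285/2147483648 → NEW=255, ERR=-156715597955/2147483648
(2,0): OLD=1778507/32768 → NEW=0, ERR=1778507/32768
(2,1): OLD=106647529/1048576 → NEW=0, ERR=106647529/1048576
(2,2): OLD=1978467835/16777216 → NEW=0, ERR=1978467835/16777216
(2,3): OLD=28533692131/134217728 → NEW=255, ERR=-5691828509/134217728
(2,4): OLD=192343840979/1073741824 → NEW=255, ERR=-81460324141/1073741824
(2,5): OLD=4773107201393/34359738368 → NEW=255, ERR=-3988626082447/34359738368
(2,6): OLD=82580557848615/549755813888 → NEW=255, ERR=-57607174692825/549755813888
(3,0): OLD=990379675/16777216 → NEW=0, ERR=990379675/16777216
(3,1): OLD=18268769151/134217728 → NEW=255, ERR=-15956751489/134217728
(3,2): OLD=88308866157/1073741824 → NEW=0, ERR=88308866157/1073741824
(3,3): OLD=622233254123/4294967296 → NEW=255, ERR=-472983406357/4294967296
(3,4): OLD=37216244513435/549755813888 → NEW=0, ERR=37216244513435/549755813888
(3,5): OLD=760648695745025/4398046511104 → NEW=255, ERR=-360853164586495/4398046511104
(3,6): OLD=11336589091734687/70368744177664 → NEW=255, ERR=-6607440673569633/70368744177664
(4,0): OLD=11072285365/2147483648 → NEW=0, ERR=11072285365/2147483648
(4,1): OLD=1209934330545/34359738368 → NEW=0, ERR=1209934330545/34359738368
(4,2): OLD=56090696201215/549755813888 → NEW=0, ERR=56090696201215/549755813888
(4,3): OLD=633567578464421/4398046511104 → NEW=255, ERR=-487934281867099/4398046511104
(4,4): OLD=4023344675367775/35184372088832 → NEW=0, ERR=4023344675367775/35184372088832
(4,5): OLD=225195011958495967/1125899906842624 → NEW=255, ERR=-61909464286373153/1125899906842624
(4,6): OLD=3106986141666012873/18014398509481984 → NEW=255, ERR=-1486685478251893047/18014398509481984
(5,0): OLD=11662411401379/549755813888 → NEW=0, ERR=11662411401379/549755813888
(5,1): OLD=412263621554785/4398046511104 → NEW=0, ERR=412263621554785/4398046511104
(5,2): OLD=4936126973459831/35184372088832 → NEW=255, ERR=-4035887909192329/35184372088832
(5,3): OLD=20537372944360691/281474976710656 → NEW=0, ERR=20537372944360691/281474976710656
(5,4): OLD=3952575369586301841/18014398509481984 → NEW=255, ERR=-641096250331604079/18014398509481984
(5,5): OLD=22902770187071944833/144115188075855872 → NEW=255, ERR=-13846602772271302527/144115188075855872
(5,6): OLD=386778429237442251375/2305843009213693952 → NEW=255, ERR=-201211538112049706385/2305843009213693952
Output grid:
  Row 0: ...####  (3 black, running=3)
  Row 1: ..#..##  (4 black, running=7)
  Row 2: ...####  (3 black, running=10)
  Row 3: .#.#.##  (3 black, running=13)
  Row 4: ...#.##  (4 black, running=17)
  Row 5: ..#.###  (3 black, running=20)

Answer: 20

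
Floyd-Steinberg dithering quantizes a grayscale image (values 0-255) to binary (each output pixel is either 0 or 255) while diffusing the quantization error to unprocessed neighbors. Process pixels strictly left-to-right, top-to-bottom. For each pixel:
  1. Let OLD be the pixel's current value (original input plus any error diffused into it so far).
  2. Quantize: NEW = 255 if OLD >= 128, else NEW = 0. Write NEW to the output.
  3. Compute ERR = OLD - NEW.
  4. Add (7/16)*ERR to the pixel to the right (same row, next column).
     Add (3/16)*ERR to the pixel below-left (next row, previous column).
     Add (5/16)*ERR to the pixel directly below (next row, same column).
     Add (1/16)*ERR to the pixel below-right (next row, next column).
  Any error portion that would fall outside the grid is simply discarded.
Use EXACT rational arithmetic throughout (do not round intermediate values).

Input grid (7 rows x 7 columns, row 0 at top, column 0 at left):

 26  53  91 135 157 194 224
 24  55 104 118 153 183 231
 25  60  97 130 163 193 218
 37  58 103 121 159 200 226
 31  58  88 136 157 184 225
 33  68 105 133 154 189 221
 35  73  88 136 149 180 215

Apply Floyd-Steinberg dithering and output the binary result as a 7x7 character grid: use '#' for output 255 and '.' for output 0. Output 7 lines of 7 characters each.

(0,0): OLD=26 → NEW=0, ERR=26
(0,1): OLD=515/8 → NEW=0, ERR=515/8
(0,2): OLD=15253/128 → NEW=0, ERR=15253/128
(0,3): OLD=383251/2048 → NEW=255, ERR=-138989/2048
(0,4): OLD=4171653/32768 → NEW=0, ERR=4171653/32768
(0,5): OLD=130913443/524288 → NEW=255, ERR=-2779997/524288
(0,6): OLD=1859588213/8388608 → NEW=255, ERR=-279506827/8388608
(1,0): OLD=5657/128 → NEW=0, ERR=5657/128
(1,1): OLD=121263/1024 → NEW=0, ERR=121263/1024
(1,2): OLD=6040667/32768 → NEW=255, ERR=-2315173/32768
(1,3): OLD=12740095/131072 → NEW=0, ERR=12740095/131072
(1,4): OLD=1929990749/8388608 → NEW=255, ERR=-209104291/8388608
(1,5): OLD=11552568557/67108864 → NEW=255, ERR=-5560191763/67108864
(1,6): OLD=197576906307/1073741824 → NEW=255, ERR=-76227258813/1073741824
(2,0): OLD=999669/16384 → NEW=0, ERR=999669/16384
(2,1): OLD=59357399/524288 → NEW=0, ERR=59357399/524288
(2,2): OLD=1258950725/8388608 → NEW=255, ERR=-880144315/8388608
(2,3): OLD=7072063837/67108864 → NEW=0, ERR=7072063837/67108864
(2,4): OLD=103001272941/536870912 → NEW=255, ERR=-33900809619/536870912
(2,5): OLD=2140840951119/17179869184 → NEW=0, ERR=2140840951119/17179869184
(2,6): OLD=67387680575257/274877906944 → NEW=255, ERR=-2706185695463/274877906944
(3,0): OLD=648397733/8388608 → NEW=0, ERR=648397733/8388608
(3,1): OLD=7471700929/67108864 → NEW=0, ERR=7471700929/67108864
(3,2): OLD=78252740179/536870912 → NEW=255, ERR=-58649342381/536870912
(3,3): OLD=188421894357/2147483648 → NEW=0, ERR=188421894357/2147483648
(3,4): OLD=57066054944677/274877906944 → NEW=255, ERR=-13027811326043/274877906944
(3,5): OLD=467103063708351/2199023255552 → NEW=255, ERR=-93647866457409/2199023255552
(3,6): OLD=7461913240798881/35184372088832 → NEW=255, ERR=-1510101641853279/35184372088832
(4,0): OLD=81637008651/1073741824 → NEW=0, ERR=81637008651/1073741824
(4,1): OLD=1896726403087/17179869184 → NEW=0, ERR=1896726403087/17179869184
(4,2): OLD=34517326754113/274877906944 → NEW=0, ERR=34517326754113/274877906944
(4,3): OLD=445616863950107/2199023255552 → NEW=255, ERR=-115134066215653/2199023255552
(4,4): OLD=2054447960922337/17592186044416 → NEW=0, ERR=2054447960922337/17592186044416
(4,5): OLD=118655368790548065/562949953421312 → NEW=255, ERR=-24896869331886495/562949953421312
(4,6): OLD=1707559761832158711/9007199254740992 → NEW=255, ERR=-589276048126794249/9007199254740992
(5,0): OLD=21292110830493/274877906944 → NEW=0, ERR=21292110830493/274877906944
(5,1): OLD=362150552646239/2199023255552 → NEW=255, ERR=-198600377519521/2199023255552
(5,2): OLD=1791114138901705/17592186044416 → NEW=0, ERR=1791114138901705/17592186044416
(5,3): OLD=26870530510616653/140737488355328 → NEW=255, ERR=-9017529019991987/140737488355328
(5,4): OLD=1359164617471044399/9007199254740992 → NEW=255, ERR=-937671192487908561/9007199254740992
(5,5): OLD=8983185931991167039/72057594037927936 → NEW=0, ERR=8983185931991167039/72057594037927936
(5,6): OLD=290920112842498109649/1152921504606846976 → NEW=255, ERR=-3074870832247869231/1152921504606846976
(6,0): OLD=1487336323770277/35184372088832 → NEW=0, ERR=1487336323770277/35184372088832
(6,1): OLD=49090745684299369/562949953421312 → NEW=0, ERR=49090745684299369/562949953421312
(6,2): OLD=1263794971546674459/9007199254740992 → NEW=255, ERR=-1033040838412278501/9007199254740992
(6,3): OLD=3793403642343480261/72057594037927936 → NEW=0, ERR=3793403642343480261/72057594037927936
(6,4): OLD=22895608115130727823/144115188075855872 → NEW=255, ERR=-13853764844212519537/144115188075855872
(6,5): OLD=3134011451415915656427/18446744073709551616 → NEW=255, ERR=-1569908287380020005653/18446744073709551616
(6,6): OLD=54521147533910626742973/295147905179352825856 → NEW=255, ERR=-20741568286824343850307/295147905179352825856
Row 0: ...#.##
Row 1: ..#.###
Row 2: ..#.#.#
Row 3: ..#.###
Row 4: ...#.##
Row 5: .#.##.#
Row 6: ..#.###

Answer: ...#.##
..#.###
..#.#.#
..#.###
...#.##
.#.##.#
..#.###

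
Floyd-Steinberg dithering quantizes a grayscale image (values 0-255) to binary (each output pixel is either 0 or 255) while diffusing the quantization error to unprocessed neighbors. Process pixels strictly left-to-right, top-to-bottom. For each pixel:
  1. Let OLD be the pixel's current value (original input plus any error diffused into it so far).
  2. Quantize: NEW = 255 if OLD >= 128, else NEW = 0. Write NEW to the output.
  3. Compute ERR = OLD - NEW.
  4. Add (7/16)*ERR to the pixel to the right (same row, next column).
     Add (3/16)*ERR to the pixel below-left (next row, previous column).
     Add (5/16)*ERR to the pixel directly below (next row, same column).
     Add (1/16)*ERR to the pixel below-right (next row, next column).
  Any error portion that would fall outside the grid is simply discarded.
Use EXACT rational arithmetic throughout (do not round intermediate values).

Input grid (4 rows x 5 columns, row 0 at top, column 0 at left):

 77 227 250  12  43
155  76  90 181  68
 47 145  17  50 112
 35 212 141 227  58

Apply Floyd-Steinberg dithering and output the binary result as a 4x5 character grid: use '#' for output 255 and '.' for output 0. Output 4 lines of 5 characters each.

(0,0): OLD=77 → NEW=0, ERR=77
(0,1): OLD=4171/16 → NEW=255, ERR=91/16
(0,2): OLD=64637/256 → NEW=255, ERR=-643/256
(0,3): OLD=44651/4096 → NEW=0, ERR=44651/4096
(0,4): OLD=3130605/65536 → NEW=0, ERR=3130605/65536
(1,0): OLD=46113/256 → NEW=255, ERR=-19167/256
(1,1): OLD=101095/2048 → NEW=0, ERR=101095/2048
(1,2): OLD=7419379/65536 → NEW=0, ERR=7419379/65536
(1,3): OLD=63631799/262144 → NEW=255, ERR=-3214921/262144
(1,4): OLD=328177989/4194304 → NEW=0, ERR=328177989/4194304
(2,0): OLD=1076701/32768 → NEW=0, ERR=1076701/32768
(2,1): OLD=200643919/1048576 → NEW=255, ERR=-66742961/1048576
(2,2): OLD=424743853/16777216 → NEW=0, ERR=424743853/16777216
(2,3): OLD=21203701943/268435456 → NEW=0, ERR=21203701943/268435456
(2,4): OLD=731187128129/4294967296 → NEW=255, ERR=-364029532351/4294967296
(3,0): OLD=559245837/16777216 → NEW=0, ERR=559245837/16777216
(3,1): OLD=28654551561/134217728 → NEW=255, ERR=-5570969079/134217728
(3,2): OLD=608101237683/4294967296 → NEW=255, ERR=-487115422797/4294967296
(3,3): OLD=1612806905531/8589934592 → NEW=255, ERR=-577626415429/8589934592
(3,4): OLD=966297532039/137438953472 → NEW=0, ERR=966297532039/137438953472
Row 0: .##..
Row 1: #..#.
Row 2: .#..#
Row 3: .###.

Answer: .##..
#..#.
.#..#
.###.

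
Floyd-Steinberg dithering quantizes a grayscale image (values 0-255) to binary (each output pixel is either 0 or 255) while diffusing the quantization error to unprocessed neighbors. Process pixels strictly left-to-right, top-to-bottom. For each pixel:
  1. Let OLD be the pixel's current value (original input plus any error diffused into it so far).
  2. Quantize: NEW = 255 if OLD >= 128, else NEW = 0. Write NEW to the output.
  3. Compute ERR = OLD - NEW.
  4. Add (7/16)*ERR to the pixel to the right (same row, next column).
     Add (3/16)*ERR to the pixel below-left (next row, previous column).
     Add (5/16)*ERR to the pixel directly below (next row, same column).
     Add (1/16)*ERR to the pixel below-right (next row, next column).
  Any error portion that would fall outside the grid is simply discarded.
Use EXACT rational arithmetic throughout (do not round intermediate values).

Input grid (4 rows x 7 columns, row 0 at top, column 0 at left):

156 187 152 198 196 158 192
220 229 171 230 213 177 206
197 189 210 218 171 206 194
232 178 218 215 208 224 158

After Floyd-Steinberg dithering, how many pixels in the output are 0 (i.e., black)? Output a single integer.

Answer: 5

Derivation:
(0,0): OLD=156 → NEW=255, ERR=-99
(0,1): OLD=2299/16 → NEW=255, ERR=-1781/16
(0,2): OLD=26445/256 → NEW=0, ERR=26445/256
(0,3): OLD=996123/4096 → NEW=255, ERR=-48357/4096
(0,4): OLD=12506557/65536 → NEW=255, ERR=-4205123/65536
(0,5): OLD=136239147/1048576 → NEW=255, ERR=-131147733/1048576
(0,6): OLD=2303191341/16777216 → NEW=255, ERR=-1974998739/16777216
(1,0): OLD=43057/256 → NEW=255, ERR=-22223/256
(1,1): OLD=346967/2048 → NEW=255, ERR=-175273/2048
(1,2): OLD=10267427/65536 → NEW=255, ERR=-6444253/65536
(1,3): OLD=46587175/262144 → NEW=255, ERR=-20259545/262144
(1,4): OLD=2264047317/16777216 → NEW=255, ERR=-2014142763/16777216
(1,5): OLD=7960375013/134217728 → NEW=0, ERR=7960375013/134217728
(1,6): OLD=402317397195/2147483648 → NEW=255, ERR=-145290933045/2147483648
(2,0): OLD=5040557/32768 → NEW=255, ERR=-3315283/32768
(2,1): OLD=98701375/1048576 → NEW=0, ERR=98701375/1048576
(2,2): OLD=3365730429/16777216 → NEW=255, ERR=-912459651/16777216
(2,3): OLD=18978250197/134217728 → NEW=255, ERR=-15247270443/134217728
(2,4): OLD=96715669093/1073741824 → NEW=0, ERR=96715669093/1073741824
(2,5): OLD=8375272399351/34359738368 → NEW=255, ERR=-386460884489/34359738368
(2,6): OLD=94361983062577/549755813888 → NEW=255, ERR=-45825749478863/549755813888
(3,0): OLD=3657972957/16777216 → NEW=255, ERR=-620217123/16777216
(3,1): OLD=23450648729/134217728 → NEW=255, ERR=-10774871911/134217728
(3,2): OLD=161560455259/1073741824 → NEW=255, ERR=-112243709861/1073741824
(3,3): OLD=632456169357/4294967296 → NEW=255, ERR=-462760491123/4294967296
(3,4): OLD=98846444953821/549755813888 → NEW=255, ERR=-41341287587619/549755813888
(3,5): OLD=781030063620583/4398046511104 → NEW=255, ERR=-340471796710937/4398046511104
(3,6): OLD=6852462030725241/70368744177664 → NEW=0, ERR=6852462030725241/70368744177664
Output grid:
  Row 0: ##.####  (1 black, running=1)
  Row 1: #####.#  (1 black, running=2)
  Row 2: #.##.##  (2 black, running=4)
  Row 3: ######.  (1 black, running=5)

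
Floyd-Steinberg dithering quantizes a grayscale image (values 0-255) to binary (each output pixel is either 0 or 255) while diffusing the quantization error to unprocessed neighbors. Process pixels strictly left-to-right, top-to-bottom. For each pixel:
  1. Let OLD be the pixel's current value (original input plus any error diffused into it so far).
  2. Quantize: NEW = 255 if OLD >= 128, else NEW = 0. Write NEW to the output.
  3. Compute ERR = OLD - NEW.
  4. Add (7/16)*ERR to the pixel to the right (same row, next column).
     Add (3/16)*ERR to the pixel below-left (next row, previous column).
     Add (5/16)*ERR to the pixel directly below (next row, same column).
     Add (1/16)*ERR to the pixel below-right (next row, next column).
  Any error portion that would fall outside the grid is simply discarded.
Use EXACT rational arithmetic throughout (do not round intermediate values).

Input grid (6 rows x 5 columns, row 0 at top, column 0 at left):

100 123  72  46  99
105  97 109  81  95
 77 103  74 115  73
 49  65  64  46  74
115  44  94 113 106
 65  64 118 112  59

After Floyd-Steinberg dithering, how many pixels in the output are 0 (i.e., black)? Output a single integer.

(0,0): OLD=100 → NEW=0, ERR=100
(0,1): OLD=667/4 → NEW=255, ERR=-353/4
(0,2): OLD=2137/64 → NEW=0, ERR=2137/64
(0,3): OLD=62063/1024 → NEW=0, ERR=62063/1024
(0,4): OLD=2056457/16384 → NEW=0, ERR=2056457/16384
(1,0): OLD=7661/64 → NEW=0, ERR=7661/64
(1,1): OLD=68763/512 → NEW=255, ERR=-61797/512
(1,2): OLD=1187479/16384 → NEW=0, ERR=1187479/16384
(1,3): OLD=10306875/65536 → NEW=255, ERR=-6404805/65536
(1,4): OLD=99882257/1048576 → NEW=0, ERR=99882257/1048576
(2,0): OLD=751833/8192 → NEW=0, ERR=751833/8192
(2,1): OLD=33162627/262144 → NEW=0, ERR=33162627/262144
(2,2): OLD=529017481/4194304 → NEW=0, ERR=529017481/4194304
(2,3): OLD=10873685835/67108864 → NEW=255, ERR=-6239074485/67108864
(2,4): OLD=60113433677/1073741824 → NEW=0, ERR=60113433677/1073741824
(3,0): OLD=425302057/4194304 → NEW=0, ERR=425302057/4194304
(3,1): OLD=5982095829/33554432 → NEW=255, ERR=-2574284331/33554432
(3,2): OLD=64773303639/1073741824 → NEW=0, ERR=64773303639/1073741824
(3,3): OLD=132541240663/2147483648 → NEW=0, ERR=132541240663/2147483648
(3,4): OLD=3871893277123/34359738368 → NEW=0, ERR=3871893277123/34359738368
(4,0): OLD=71029384167/536870912 → NEW=255, ERR=-65872698393/536870912
(4,1): OLD=-274991788857/17179869184 → NEW=0, ERR=-274991788857/17179869184
(4,2): OLD=30958401220297/274877906944 → NEW=0, ERR=30958401220297/274877906944
(4,3): OLD=908021862703687/4398046511104 → NEW=255, ERR=-213479997627833/4398046511104
(4,4): OLD=8714183057674097/70368744177664 → NEW=0, ERR=8714183057674097/70368744177664
(5,0): OLD=6502456841909/274877906944 → NEW=0, ERR=6502456841909/274877906944
(5,1): OLD=182070606789567/2199023255552 → NEW=0, ERR=182070606789567/2199023255552
(5,2): OLD=12618334514811159/70368744177664 → NEW=255, ERR=-5325695250493161/70368744177664
(5,3): OLD=26452605722028361/281474976710656 → NEW=0, ERR=26452605722028361/281474976710656
(5,4): OLD=611501559374358419/4503599627370496 → NEW=255, ERR=-536916345605118061/4503599627370496
Output grid:
  Row 0: .#...  (4 black, running=4)
  Row 1: .#.#.  (3 black, running=7)
  Row 2: ...#.  (4 black, running=11)
  Row 3: .#...  (4 black, running=15)
  Row 4: #..#.  (3 black, running=18)
  Row 5: ..#.#  (3 black, running=21)

Answer: 21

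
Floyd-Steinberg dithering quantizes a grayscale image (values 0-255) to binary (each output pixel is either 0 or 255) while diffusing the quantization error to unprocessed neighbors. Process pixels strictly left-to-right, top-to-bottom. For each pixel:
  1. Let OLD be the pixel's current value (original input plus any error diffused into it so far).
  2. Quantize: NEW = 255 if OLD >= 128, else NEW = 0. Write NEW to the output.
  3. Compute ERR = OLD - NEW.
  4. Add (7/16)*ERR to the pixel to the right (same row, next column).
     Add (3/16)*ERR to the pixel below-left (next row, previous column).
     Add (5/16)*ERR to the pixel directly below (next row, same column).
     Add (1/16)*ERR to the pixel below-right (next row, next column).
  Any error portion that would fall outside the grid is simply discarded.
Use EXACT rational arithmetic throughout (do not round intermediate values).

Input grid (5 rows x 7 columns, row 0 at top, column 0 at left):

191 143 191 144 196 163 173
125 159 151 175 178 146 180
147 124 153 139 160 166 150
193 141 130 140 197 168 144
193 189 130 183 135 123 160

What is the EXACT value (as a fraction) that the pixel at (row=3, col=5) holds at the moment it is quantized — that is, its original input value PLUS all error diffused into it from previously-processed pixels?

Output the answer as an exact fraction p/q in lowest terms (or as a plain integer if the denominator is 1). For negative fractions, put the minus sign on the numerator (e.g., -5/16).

(0,0): OLD=191 → NEW=255, ERR=-64
(0,1): OLD=115 → NEW=0, ERR=115
(0,2): OLD=3861/16 → NEW=255, ERR=-219/16
(0,3): OLD=35331/256 → NEW=255, ERR=-29949/256
(0,4): OLD=593173/4096 → NEW=255, ERR=-451307/4096
(0,5): OLD=7523219/65536 → NEW=0, ERR=7523219/65536
(0,6): OLD=234066181/1048576 → NEW=255, ERR=-33320699/1048576
(1,0): OLD=2025/16 → NEW=0, ERR=2025/16
(1,1): OLD=31199/128 → NEW=255, ERR=-1441/128
(1,2): OLD=520395/4096 → NEW=0, ERR=520395/4096
(1,3): OLD=2826415/16384 → NEW=255, ERR=-1351505/16384
(1,4): OLD=127602541/1048576 → NEW=0, ERR=127602541/1048576
(1,5): OLD=1864526077/8388608 → NEW=255, ERR=-274568963/8388608
(1,6): OLD=21867352371/134217728 → NEW=255, ERR=-12358168269/134217728
(2,0): OLD=377733/2048 → NEW=255, ERR=-144507/2048
(2,1): OLD=7952391/65536 → NEW=0, ERR=7952391/65536
(2,2): OLD=240774613/1048576 → NEW=255, ERR=-26612267/1048576
(2,3): OLD=1114647149/8388608 → NEW=255, ERR=-1024447891/8388608
(2,4): OLD=8946062717/67108864 → NEW=255, ERR=-8166697603/67108864
(2,5): OLD=199441622527/2147483648 → NEW=0, ERR=199441622527/2147483648
(2,6): OLD=5491108996841/34359738368 → NEW=255, ERR=-3270624286999/34359738368
(3,0): OLD=203111221/1048576 → NEW=255, ERR=-64275659/1048576
(3,1): OLD=1199012369/8388608 → NEW=255, ERR=-940082671/8388608
(3,2): OLD=3873898819/67108864 → NEW=0, ERR=3873898819/67108864
(3,3): OLD=27564988389/268435456 → NEW=0, ERR=27564988389/268435456
(3,4): OLD=7341902399285/34359738368 → NEW=255, ERR=-1419830884555/34359738368
(3,5): OLD=42191134154863/274877906944 → NEW=255, ERR=-27902732115857/274877906944
Target (3,5): original=168, with diffused error = 42191134154863/274877906944

Answer: 42191134154863/274877906944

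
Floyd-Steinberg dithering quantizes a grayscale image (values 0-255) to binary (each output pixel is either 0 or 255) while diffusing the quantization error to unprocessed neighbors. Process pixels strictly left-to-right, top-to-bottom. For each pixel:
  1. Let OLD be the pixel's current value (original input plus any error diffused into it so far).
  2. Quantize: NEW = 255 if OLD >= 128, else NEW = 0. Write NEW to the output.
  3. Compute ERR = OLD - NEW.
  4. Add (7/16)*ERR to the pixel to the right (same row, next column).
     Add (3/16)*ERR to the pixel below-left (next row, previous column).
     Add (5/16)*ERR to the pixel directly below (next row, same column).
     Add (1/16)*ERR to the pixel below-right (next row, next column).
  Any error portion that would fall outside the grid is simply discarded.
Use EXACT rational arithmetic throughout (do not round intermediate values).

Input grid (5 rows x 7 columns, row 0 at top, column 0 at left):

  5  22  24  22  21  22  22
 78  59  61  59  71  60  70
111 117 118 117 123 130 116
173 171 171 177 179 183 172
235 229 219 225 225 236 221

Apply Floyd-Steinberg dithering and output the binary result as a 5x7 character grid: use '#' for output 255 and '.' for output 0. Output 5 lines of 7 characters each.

(0,0): OLD=5 → NEW=0, ERR=5
(0,1): OLD=387/16 → NEW=0, ERR=387/16
(0,2): OLD=8853/256 → NEW=0, ERR=8853/256
(0,3): OLD=152083/4096 → NEW=0, ERR=152083/4096
(0,4): OLD=2440837/65536 → NEW=0, ERR=2440837/65536
(0,5): OLD=40154531/1048576 → NEW=0, ERR=40154531/1048576
(0,6): OLD=650180469/16777216 → NEW=0, ERR=650180469/16777216
(1,0): OLD=21529/256 → NEW=0, ERR=21529/256
(1,1): OLD=225583/2048 → NEW=0, ERR=225583/2048
(1,2): OLD=8419419/65536 → NEW=255, ERR=-8292261/65536
(1,3): OLD=6393919/262144 → NEW=0, ERR=6393919/262144
(1,4): OLD=1724875869/16777216 → NEW=0, ERR=1724875869/16777216
(1,5): OLD=16984008301/134217728 → NEW=0, ERR=16984008301/134217728
(1,6): OLD=300358912195/2147483648 → NEW=255, ERR=-247249418045/2147483648
(2,0): OLD=5175157/32768 → NEW=255, ERR=-3180683/32768
(2,1): OLD=94881751/1048576 → NEW=0, ERR=94881751/1048576
(2,2): OLD=2172728389/16777216 → NEW=255, ERR=-2105461691/16777216
(2,3): OLD=10883289693/134217728 → NEW=0, ERR=10883289693/134217728
(2,4): OLD=231772131373/1073741824 → NEW=255, ERR=-42032033747/1073741824
(2,5): OLD=4716074036559/34359738368 → NEW=255, ERR=-4045659247281/34359738368
(2,6): OLD=20020012361497/549755813888 → NEW=0, ERR=20020012361497/549755813888
(3,0): OLD=2678194341/16777216 → NEW=255, ERR=-1599995739/16777216
(3,1): OLD=17174069057/134217728 → NEW=0, ERR=17174069057/134217728
(3,2): OLD=224007226387/1073741824 → NEW=255, ERR=-49796938733/1073741824
(3,3): OLD=716686053173/4294967296 → NEW=255, ERR=-378530607307/4294967296
(3,4): OLD=61132595696805/549755813888 → NEW=0, ERR=61132595696805/549755813888
(3,5): OLD=876250044482623/4398046511104 → NEW=255, ERR=-245251815848897/4398046511104
(3,6): OLD=10669617398423841/70368744177664 → NEW=255, ERR=-7274412366880479/70368744177664
(4,0): OLD=492181034891/2147483648 → NEW=255, ERR=-55427295349/2147483648
(4,1): OLD=8350733456399/34359738368 → NEW=255, ERR=-410999827441/34359738368
(4,2): OLD=104863841355329/549755813888 → NEW=255, ERR=-35323891186111/549755813888
(4,3): OLD=823747928738331/4398046511104 → NEW=255, ERR=-297753931593189/4398046511104
(4,4): OLD=7535311478632609/35184372088832 → NEW=255, ERR=-1436703404019551/35184372088832
(4,5): OLD=211980120239223393/1125899906842624 → NEW=255, ERR=-75124356005645727/1125899906842624
(4,6): OLD=2810574124348242423/18014398509481984 → NEW=255, ERR=-1783097495569663497/18014398509481984
Row 0: .......
Row 1: ..#...#
Row 2: #.#.##.
Row 3: #.##.##
Row 4: #######

Answer: .......
..#...#
#.#.##.
#.##.##
#######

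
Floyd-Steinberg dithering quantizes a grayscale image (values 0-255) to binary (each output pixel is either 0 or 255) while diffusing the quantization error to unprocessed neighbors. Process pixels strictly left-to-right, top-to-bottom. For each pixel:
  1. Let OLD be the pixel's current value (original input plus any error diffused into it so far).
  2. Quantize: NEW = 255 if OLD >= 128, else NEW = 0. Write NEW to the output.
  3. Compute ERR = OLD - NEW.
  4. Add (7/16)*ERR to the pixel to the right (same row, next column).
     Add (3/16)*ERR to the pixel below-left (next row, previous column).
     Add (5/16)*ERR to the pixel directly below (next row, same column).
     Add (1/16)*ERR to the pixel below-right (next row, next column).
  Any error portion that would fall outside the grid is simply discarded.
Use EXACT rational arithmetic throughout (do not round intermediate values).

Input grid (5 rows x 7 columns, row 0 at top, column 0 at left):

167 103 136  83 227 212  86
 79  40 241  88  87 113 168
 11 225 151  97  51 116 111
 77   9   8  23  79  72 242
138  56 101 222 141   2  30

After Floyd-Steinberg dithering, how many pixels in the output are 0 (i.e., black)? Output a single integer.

Answer: 20

Derivation:
(0,0): OLD=167 → NEW=255, ERR=-88
(0,1): OLD=129/2 → NEW=0, ERR=129/2
(0,2): OLD=5255/32 → NEW=255, ERR=-2905/32
(0,3): OLD=22161/512 → NEW=0, ERR=22161/512
(0,4): OLD=2014711/8192 → NEW=255, ERR=-74249/8192
(0,5): OLD=27267521/131072 → NEW=255, ERR=-6155839/131072
(0,6): OLD=137264199/2097152 → NEW=0, ERR=137264199/2097152
(1,0): OLD=2035/32 → NEW=0, ERR=2035/32
(1,1): OLD=16757/256 → NEW=0, ERR=16757/256
(1,2): OLD=2075977/8192 → NEW=255, ERR=-12983/8192
(1,3): OLD=3062477/32768 → NEW=0, ERR=3062477/32768
(1,4): OLD=249467359/2097152 → NEW=0, ERR=249467359/2097152
(1,5): OLD=2719120031/16777216 → NEW=255, ERR=-1559070049/16777216
(1,6): OLD=38886286833/268435456 → NEW=255, ERR=-29564754447/268435456
(2,0): OLD=176727/4096 → NEW=0, ERR=176727/4096
(2,1): OLD=35128509/131072 → NEW=255, ERR=1705149/131072
(2,2): OLD=372896663/2097152 → NEW=255, ERR=-161877097/2097152
(2,3): OLD=1923355647/16777216 → NEW=0, ERR=1923355647/16777216
(2,4): OLD=17011585111/134217728 → NEW=0, ERR=17011585111/134217728
(2,5): OLD=554890352581/4294967296 → NEW=255, ERR=-540326307899/4294967296
(2,6): OLD=1081275474099/68719476736 → NEW=0, ERR=1081275474099/68719476736
(3,0): OLD=194872471/2097152 → NEW=0, ERR=194872471/2097152
(3,1): OLD=703681019/16777216 → NEW=0, ERR=703681019/16777216
(3,2): OLD=3293246457/134217728 → NEW=0, ERR=3293246457/134217728
(3,3): OLD=47513424027/536870912 → NEW=0, ERR=47513424027/536870912
(3,4): OLD=9682844147351/68719476736 → NEW=255, ERR=-7840622420329/68719476736
(3,5): OLD=-3495933187611/549755813888 → NEW=0, ERR=-3495933187611/549755813888
(3,6): OLD=2078272230613947/8796093022208 → NEW=255, ERR=-164731490049093/8796093022208
(4,0): OLD=46950034825/268435456 → NEW=255, ERR=-21501006455/268435456
(4,1): OLD=191008759941/4294967296 → NEW=0, ERR=191008759941/4294967296
(4,2): OLD=10125112420555/68719476736 → NEW=255, ERR=-7398354147125/68719476736
(4,3): OLD=100437984319337/549755813888 → NEW=255, ERR=-39749748222103/549755813888
(4,4): OLD=343270964202131/4398046511104 → NEW=0, ERR=343270964202131/4398046511104
(4,5): OLD=3309799680582219/140737488355328 → NEW=0, ERR=3309799680582219/140737488355328
(4,6): OLD=76649114074677117/2251799813685248 → NEW=0, ERR=76649114074677117/2251799813685248
Output grid:
  Row 0: #.#.##.  (3 black, running=3)
  Row 1: ..#..##  (4 black, running=7)
  Row 2: .##..#.  (4 black, running=11)
  Row 3: ....#.#  (5 black, running=16)
  Row 4: #.##...  (4 black, running=20)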